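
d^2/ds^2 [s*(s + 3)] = 2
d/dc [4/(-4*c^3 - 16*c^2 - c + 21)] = 4*(12*c^2 + 32*c + 1)/(4*c^3 + 16*c^2 + c - 21)^2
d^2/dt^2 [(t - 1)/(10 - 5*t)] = -2/(5*(t - 2)^3)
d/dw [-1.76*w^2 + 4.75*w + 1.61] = 4.75 - 3.52*w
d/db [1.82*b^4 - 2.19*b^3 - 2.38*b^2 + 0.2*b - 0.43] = 7.28*b^3 - 6.57*b^2 - 4.76*b + 0.2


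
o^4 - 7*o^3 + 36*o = o*(o - 6)*(o - 3)*(o + 2)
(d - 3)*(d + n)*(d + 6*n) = d^3 + 7*d^2*n - 3*d^2 + 6*d*n^2 - 21*d*n - 18*n^2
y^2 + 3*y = y*(y + 3)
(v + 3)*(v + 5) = v^2 + 8*v + 15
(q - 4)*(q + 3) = q^2 - q - 12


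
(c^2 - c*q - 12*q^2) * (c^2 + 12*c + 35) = c^4 - c^3*q + 12*c^3 - 12*c^2*q^2 - 12*c^2*q + 35*c^2 - 144*c*q^2 - 35*c*q - 420*q^2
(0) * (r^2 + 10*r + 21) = 0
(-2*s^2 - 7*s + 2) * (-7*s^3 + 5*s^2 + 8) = 14*s^5 + 39*s^4 - 49*s^3 - 6*s^2 - 56*s + 16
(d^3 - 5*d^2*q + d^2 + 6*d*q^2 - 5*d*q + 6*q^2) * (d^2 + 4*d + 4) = d^5 - 5*d^4*q + 5*d^4 + 6*d^3*q^2 - 25*d^3*q + 8*d^3 + 30*d^2*q^2 - 40*d^2*q + 4*d^2 + 48*d*q^2 - 20*d*q + 24*q^2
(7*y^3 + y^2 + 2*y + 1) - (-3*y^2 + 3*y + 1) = 7*y^3 + 4*y^2 - y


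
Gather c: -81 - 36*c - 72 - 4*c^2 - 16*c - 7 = -4*c^2 - 52*c - 160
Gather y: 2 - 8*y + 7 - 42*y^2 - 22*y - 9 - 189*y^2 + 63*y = -231*y^2 + 33*y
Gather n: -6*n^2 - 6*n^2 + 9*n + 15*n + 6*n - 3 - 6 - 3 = -12*n^2 + 30*n - 12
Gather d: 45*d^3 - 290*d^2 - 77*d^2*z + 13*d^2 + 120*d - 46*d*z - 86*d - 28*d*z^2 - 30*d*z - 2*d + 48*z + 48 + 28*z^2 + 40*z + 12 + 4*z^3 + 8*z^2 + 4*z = 45*d^3 + d^2*(-77*z - 277) + d*(-28*z^2 - 76*z + 32) + 4*z^3 + 36*z^2 + 92*z + 60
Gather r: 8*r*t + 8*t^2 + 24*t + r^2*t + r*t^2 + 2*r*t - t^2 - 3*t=r^2*t + r*(t^2 + 10*t) + 7*t^2 + 21*t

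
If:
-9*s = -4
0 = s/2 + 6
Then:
No Solution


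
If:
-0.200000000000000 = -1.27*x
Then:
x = 0.16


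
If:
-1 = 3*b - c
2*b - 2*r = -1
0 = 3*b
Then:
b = 0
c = 1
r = 1/2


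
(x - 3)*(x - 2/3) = x^2 - 11*x/3 + 2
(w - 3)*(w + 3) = w^2 - 9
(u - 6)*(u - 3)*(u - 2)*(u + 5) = u^4 - 6*u^3 - 19*u^2 + 144*u - 180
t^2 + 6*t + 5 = (t + 1)*(t + 5)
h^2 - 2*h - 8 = (h - 4)*(h + 2)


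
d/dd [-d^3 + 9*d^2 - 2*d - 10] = -3*d^2 + 18*d - 2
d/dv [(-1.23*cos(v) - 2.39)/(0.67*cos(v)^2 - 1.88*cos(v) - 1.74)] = (-0.8241*cos(v)^2 - 3.2026*cos(v) + 2.353)*sin(v)/(0.4489*cos(v)^4 - 2.5192*cos(v)^3 + 1.2028*cos(v)^2 + 6.5424*cos(v) + 3.0276)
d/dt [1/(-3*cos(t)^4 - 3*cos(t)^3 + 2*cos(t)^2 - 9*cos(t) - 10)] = (-12*cos(t)^3 - 9*cos(t)^2 + 4*cos(t) - 9)*sin(t)/(3*cos(t)^4 + 3*cos(t)^3 - 2*cos(t)^2 + 9*cos(t) + 10)^2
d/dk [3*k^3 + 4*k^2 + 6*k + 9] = 9*k^2 + 8*k + 6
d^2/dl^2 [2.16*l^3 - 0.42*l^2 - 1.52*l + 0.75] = 12.96*l - 0.84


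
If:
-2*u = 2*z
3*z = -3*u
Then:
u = -z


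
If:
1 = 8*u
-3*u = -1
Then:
No Solution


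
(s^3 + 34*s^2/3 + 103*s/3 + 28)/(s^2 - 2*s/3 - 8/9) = 3*(3*s^3 + 34*s^2 + 103*s + 84)/(9*s^2 - 6*s - 8)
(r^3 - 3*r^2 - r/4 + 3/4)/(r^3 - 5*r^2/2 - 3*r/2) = (r - 1/2)/r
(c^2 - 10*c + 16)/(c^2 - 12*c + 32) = (c - 2)/(c - 4)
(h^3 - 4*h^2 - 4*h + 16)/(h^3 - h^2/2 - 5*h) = 2*(h^2 - 6*h + 8)/(h*(2*h - 5))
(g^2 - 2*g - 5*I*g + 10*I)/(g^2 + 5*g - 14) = (g - 5*I)/(g + 7)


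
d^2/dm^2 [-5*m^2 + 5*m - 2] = -10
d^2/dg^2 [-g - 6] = 0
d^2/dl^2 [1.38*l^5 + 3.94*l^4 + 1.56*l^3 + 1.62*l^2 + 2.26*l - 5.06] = 27.6*l^3 + 47.28*l^2 + 9.36*l + 3.24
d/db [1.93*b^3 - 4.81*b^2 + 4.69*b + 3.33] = 5.79*b^2 - 9.62*b + 4.69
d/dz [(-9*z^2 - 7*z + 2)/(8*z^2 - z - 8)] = (65*z^2 + 112*z + 58)/(64*z^4 - 16*z^3 - 127*z^2 + 16*z + 64)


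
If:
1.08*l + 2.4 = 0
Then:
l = -2.22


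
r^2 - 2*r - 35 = (r - 7)*(r + 5)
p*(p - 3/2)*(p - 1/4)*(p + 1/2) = p^4 - 5*p^3/4 - p^2/2 + 3*p/16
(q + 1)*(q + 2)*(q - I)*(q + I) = q^4 + 3*q^3 + 3*q^2 + 3*q + 2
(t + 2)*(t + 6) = t^2 + 8*t + 12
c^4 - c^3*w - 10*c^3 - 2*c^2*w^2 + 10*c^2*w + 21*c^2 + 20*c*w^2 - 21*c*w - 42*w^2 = (c - 7)*(c - 3)*(c - 2*w)*(c + w)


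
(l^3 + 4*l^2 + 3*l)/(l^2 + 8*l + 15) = l*(l + 1)/(l + 5)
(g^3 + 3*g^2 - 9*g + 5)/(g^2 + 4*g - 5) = g - 1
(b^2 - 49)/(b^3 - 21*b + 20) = (b^2 - 49)/(b^3 - 21*b + 20)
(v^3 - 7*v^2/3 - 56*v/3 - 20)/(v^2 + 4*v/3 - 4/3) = (3*v^2 - 13*v - 30)/(3*v - 2)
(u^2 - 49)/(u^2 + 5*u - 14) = (u - 7)/(u - 2)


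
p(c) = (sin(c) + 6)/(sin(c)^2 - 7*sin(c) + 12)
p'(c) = (-2*sin(c)*cos(c) + 7*cos(c))*(sin(c) + 6)/(sin(c)^2 - 7*sin(c) + 12)^2 + cos(c)/(sin(c)^2 - 7*sin(c) + 12) = (-12*sin(c) + cos(c)^2 + 53)*cos(c)/(sin(c)^2 - 7*sin(c) + 12)^2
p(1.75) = 1.15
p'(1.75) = -0.20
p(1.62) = 1.17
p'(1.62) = -0.06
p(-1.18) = 0.26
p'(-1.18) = 0.07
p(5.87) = 0.37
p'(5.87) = 0.24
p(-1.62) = 0.25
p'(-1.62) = -0.01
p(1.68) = 1.16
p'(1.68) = -0.12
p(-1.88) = 0.26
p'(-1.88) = -0.05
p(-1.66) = 0.25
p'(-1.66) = -0.01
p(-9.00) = 0.37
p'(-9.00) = -0.24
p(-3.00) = 0.45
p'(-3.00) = -0.33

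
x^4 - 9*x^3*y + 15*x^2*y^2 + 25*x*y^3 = x*(x - 5*y)^2*(x + y)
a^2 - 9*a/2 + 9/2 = (a - 3)*(a - 3/2)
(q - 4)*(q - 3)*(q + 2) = q^3 - 5*q^2 - 2*q + 24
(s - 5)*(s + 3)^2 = s^3 + s^2 - 21*s - 45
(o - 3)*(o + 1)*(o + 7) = o^3 + 5*o^2 - 17*o - 21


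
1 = 1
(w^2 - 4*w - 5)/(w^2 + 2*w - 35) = (w + 1)/(w + 7)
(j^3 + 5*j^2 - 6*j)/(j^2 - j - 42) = j*(j - 1)/(j - 7)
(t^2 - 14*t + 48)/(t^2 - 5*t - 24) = (t - 6)/(t + 3)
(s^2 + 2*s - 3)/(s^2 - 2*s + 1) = (s + 3)/(s - 1)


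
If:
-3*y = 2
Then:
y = -2/3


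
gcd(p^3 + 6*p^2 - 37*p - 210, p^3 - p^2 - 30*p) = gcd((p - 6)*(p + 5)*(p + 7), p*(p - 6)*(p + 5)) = p^2 - p - 30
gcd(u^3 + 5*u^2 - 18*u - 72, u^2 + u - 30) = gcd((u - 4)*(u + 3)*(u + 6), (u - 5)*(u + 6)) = u + 6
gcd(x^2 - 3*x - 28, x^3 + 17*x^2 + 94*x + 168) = x + 4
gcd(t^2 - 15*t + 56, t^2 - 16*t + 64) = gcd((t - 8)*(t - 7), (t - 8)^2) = t - 8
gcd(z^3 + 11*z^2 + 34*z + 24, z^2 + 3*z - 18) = z + 6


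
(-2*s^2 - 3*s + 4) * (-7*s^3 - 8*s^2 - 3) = 14*s^5 + 37*s^4 - 4*s^3 - 26*s^2 + 9*s - 12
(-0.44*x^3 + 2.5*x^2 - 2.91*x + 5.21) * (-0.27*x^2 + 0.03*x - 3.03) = 0.1188*x^5 - 0.6882*x^4 + 2.1939*x^3 - 9.069*x^2 + 8.9736*x - 15.7863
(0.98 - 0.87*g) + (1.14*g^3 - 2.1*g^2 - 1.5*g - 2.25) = 1.14*g^3 - 2.1*g^2 - 2.37*g - 1.27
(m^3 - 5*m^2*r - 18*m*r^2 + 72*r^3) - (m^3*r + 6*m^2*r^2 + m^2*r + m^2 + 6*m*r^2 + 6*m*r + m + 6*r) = -m^3*r + m^3 - 6*m^2*r^2 - 6*m^2*r - m^2 - 24*m*r^2 - 6*m*r - m + 72*r^3 - 6*r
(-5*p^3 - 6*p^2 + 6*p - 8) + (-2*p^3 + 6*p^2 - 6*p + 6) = -7*p^3 - 2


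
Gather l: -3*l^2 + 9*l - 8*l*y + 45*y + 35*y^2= -3*l^2 + l*(9 - 8*y) + 35*y^2 + 45*y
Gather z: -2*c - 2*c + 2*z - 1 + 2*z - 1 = -4*c + 4*z - 2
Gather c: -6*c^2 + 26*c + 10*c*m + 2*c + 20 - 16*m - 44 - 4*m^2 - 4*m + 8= -6*c^2 + c*(10*m + 28) - 4*m^2 - 20*m - 16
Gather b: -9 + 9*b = 9*b - 9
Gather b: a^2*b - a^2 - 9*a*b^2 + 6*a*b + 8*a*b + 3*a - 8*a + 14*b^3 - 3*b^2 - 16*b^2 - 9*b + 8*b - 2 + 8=-a^2 - 5*a + 14*b^3 + b^2*(-9*a - 19) + b*(a^2 + 14*a - 1) + 6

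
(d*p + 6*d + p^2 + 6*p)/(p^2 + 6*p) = (d + p)/p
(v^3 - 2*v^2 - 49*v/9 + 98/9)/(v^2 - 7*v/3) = v + 1/3 - 14/(3*v)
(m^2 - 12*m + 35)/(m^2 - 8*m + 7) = (m - 5)/(m - 1)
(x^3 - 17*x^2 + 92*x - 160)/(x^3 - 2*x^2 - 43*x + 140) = (x - 8)/(x + 7)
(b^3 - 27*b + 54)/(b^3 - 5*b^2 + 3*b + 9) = (b + 6)/(b + 1)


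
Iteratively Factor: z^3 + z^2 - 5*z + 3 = (z - 1)*(z^2 + 2*z - 3) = (z - 1)^2*(z + 3)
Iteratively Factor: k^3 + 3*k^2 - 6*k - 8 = (k + 1)*(k^2 + 2*k - 8) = (k - 2)*(k + 1)*(k + 4)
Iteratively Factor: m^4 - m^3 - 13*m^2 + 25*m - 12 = (m - 3)*(m^3 + 2*m^2 - 7*m + 4) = (m - 3)*(m - 1)*(m^2 + 3*m - 4) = (m - 3)*(m - 1)^2*(m + 4)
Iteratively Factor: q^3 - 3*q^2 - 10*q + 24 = (q - 4)*(q^2 + q - 6) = (q - 4)*(q + 3)*(q - 2)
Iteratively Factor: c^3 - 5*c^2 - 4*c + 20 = (c + 2)*(c^2 - 7*c + 10) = (c - 5)*(c + 2)*(c - 2)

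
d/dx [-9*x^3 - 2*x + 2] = -27*x^2 - 2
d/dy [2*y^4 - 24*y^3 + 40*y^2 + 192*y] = 8*y^3 - 72*y^2 + 80*y + 192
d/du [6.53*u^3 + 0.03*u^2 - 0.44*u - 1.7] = 19.59*u^2 + 0.06*u - 0.44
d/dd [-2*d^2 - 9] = -4*d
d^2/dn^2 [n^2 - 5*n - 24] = 2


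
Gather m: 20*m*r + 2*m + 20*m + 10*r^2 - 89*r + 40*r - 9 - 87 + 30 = m*(20*r + 22) + 10*r^2 - 49*r - 66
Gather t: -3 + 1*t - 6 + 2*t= 3*t - 9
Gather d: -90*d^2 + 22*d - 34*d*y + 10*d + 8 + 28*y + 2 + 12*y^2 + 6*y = -90*d^2 + d*(32 - 34*y) + 12*y^2 + 34*y + 10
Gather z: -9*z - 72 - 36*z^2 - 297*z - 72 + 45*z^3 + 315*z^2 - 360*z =45*z^3 + 279*z^2 - 666*z - 144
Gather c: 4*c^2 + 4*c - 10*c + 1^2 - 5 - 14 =4*c^2 - 6*c - 18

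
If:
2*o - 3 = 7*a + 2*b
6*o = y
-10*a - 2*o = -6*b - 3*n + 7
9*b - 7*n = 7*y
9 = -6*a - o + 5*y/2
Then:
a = -2774/4787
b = 4417/4787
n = -5652/4787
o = 3777/9574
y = 11331/4787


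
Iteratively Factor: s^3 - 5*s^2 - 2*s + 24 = (s - 3)*(s^2 - 2*s - 8) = (s - 4)*(s - 3)*(s + 2)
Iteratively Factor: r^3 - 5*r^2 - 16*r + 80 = (r - 4)*(r^2 - r - 20) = (r - 4)*(r + 4)*(r - 5)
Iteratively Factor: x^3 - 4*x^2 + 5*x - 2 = (x - 1)*(x^2 - 3*x + 2) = (x - 1)^2*(x - 2)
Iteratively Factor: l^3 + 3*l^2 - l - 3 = (l - 1)*(l^2 + 4*l + 3) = (l - 1)*(l + 3)*(l + 1)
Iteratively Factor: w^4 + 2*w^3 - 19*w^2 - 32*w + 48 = (w - 1)*(w^3 + 3*w^2 - 16*w - 48) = (w - 1)*(w + 4)*(w^2 - w - 12) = (w - 4)*(w - 1)*(w + 4)*(w + 3)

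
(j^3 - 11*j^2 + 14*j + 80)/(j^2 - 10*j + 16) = (j^2 - 3*j - 10)/(j - 2)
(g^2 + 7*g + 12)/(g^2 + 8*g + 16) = (g + 3)/(g + 4)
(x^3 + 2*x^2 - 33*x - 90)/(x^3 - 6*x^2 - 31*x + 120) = (x^2 - 3*x - 18)/(x^2 - 11*x + 24)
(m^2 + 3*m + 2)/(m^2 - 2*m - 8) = (m + 1)/(m - 4)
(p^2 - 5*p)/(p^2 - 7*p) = (p - 5)/(p - 7)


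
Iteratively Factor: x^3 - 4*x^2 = (x)*(x^2 - 4*x) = x*(x - 4)*(x)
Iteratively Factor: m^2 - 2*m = (m)*(m - 2)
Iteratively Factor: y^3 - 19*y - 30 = (y + 2)*(y^2 - 2*y - 15) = (y - 5)*(y + 2)*(y + 3)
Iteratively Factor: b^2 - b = (b)*(b - 1)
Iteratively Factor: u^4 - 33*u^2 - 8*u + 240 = (u - 3)*(u^3 + 3*u^2 - 24*u - 80) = (u - 3)*(u + 4)*(u^2 - u - 20) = (u - 3)*(u + 4)^2*(u - 5)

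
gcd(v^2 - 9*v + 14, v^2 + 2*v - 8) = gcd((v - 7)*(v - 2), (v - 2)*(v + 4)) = v - 2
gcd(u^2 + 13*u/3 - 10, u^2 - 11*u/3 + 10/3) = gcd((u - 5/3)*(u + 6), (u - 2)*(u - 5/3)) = u - 5/3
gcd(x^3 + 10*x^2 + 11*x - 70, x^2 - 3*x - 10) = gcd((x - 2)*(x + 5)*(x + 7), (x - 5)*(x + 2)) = 1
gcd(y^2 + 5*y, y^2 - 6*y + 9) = 1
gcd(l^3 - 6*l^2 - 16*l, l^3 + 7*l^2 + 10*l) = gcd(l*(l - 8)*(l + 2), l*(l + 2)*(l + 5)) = l^2 + 2*l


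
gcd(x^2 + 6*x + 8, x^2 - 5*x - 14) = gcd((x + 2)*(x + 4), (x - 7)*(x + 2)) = x + 2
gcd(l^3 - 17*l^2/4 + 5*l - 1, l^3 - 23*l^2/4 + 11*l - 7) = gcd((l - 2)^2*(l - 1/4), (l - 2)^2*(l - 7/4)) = l^2 - 4*l + 4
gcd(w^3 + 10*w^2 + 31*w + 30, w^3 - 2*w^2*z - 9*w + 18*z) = w + 3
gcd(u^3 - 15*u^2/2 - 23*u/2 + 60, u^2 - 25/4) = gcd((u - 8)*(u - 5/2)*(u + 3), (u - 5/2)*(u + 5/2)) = u - 5/2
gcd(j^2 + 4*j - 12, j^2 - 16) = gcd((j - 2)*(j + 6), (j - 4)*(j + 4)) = 1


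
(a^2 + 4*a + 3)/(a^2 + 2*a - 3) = (a + 1)/(a - 1)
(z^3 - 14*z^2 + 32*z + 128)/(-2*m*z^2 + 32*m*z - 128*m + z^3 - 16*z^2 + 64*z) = (z + 2)/(-2*m + z)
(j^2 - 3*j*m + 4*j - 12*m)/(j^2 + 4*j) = (j - 3*m)/j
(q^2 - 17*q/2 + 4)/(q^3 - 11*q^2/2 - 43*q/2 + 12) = 1/(q + 3)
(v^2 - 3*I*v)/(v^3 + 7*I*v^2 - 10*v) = (v - 3*I)/(v^2 + 7*I*v - 10)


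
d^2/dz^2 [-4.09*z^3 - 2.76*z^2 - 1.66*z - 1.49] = -24.54*z - 5.52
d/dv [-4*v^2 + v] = 1 - 8*v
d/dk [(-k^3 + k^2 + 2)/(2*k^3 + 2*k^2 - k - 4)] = (-4*k^4 + 2*k^3 - k^2 - 16*k + 2)/(4*k^6 + 8*k^5 - 20*k^3 - 15*k^2 + 8*k + 16)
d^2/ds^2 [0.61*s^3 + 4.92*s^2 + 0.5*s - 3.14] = 3.66*s + 9.84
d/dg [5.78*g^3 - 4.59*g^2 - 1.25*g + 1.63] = 17.34*g^2 - 9.18*g - 1.25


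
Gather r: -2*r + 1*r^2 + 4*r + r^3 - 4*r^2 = r^3 - 3*r^2 + 2*r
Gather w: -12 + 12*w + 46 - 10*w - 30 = 2*w + 4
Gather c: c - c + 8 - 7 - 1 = 0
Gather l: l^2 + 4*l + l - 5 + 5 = l^2 + 5*l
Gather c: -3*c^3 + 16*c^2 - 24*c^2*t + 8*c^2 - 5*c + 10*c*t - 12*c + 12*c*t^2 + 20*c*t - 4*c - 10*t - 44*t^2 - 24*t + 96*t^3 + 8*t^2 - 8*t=-3*c^3 + c^2*(24 - 24*t) + c*(12*t^2 + 30*t - 21) + 96*t^3 - 36*t^2 - 42*t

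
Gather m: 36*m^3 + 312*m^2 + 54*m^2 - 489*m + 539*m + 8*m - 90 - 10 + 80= 36*m^3 + 366*m^2 + 58*m - 20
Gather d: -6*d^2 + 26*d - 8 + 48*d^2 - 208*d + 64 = 42*d^2 - 182*d + 56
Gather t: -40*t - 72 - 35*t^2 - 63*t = -35*t^2 - 103*t - 72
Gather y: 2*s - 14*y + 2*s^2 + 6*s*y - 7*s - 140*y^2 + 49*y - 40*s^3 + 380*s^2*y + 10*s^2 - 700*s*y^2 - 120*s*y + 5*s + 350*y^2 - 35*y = -40*s^3 + 12*s^2 + y^2*(210 - 700*s) + y*(380*s^2 - 114*s)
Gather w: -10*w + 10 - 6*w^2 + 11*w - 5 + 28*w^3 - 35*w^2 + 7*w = 28*w^3 - 41*w^2 + 8*w + 5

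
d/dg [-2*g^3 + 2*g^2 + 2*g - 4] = -6*g^2 + 4*g + 2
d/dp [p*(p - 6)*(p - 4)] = 3*p^2 - 20*p + 24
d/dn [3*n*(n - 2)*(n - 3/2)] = 9*n^2 - 21*n + 9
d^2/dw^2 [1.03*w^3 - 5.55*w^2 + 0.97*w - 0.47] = 6.18*w - 11.1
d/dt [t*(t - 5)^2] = (t - 5)*(3*t - 5)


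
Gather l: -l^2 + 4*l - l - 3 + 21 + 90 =-l^2 + 3*l + 108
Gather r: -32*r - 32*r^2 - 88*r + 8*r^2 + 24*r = -24*r^2 - 96*r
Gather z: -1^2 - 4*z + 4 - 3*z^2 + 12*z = -3*z^2 + 8*z + 3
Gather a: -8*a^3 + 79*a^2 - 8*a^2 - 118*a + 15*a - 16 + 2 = -8*a^3 + 71*a^2 - 103*a - 14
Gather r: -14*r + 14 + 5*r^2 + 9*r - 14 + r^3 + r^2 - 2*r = r^3 + 6*r^2 - 7*r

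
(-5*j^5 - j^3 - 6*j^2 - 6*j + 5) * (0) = 0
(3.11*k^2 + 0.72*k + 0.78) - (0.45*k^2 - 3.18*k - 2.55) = 2.66*k^2 + 3.9*k + 3.33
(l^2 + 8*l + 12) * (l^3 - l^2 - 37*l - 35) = l^5 + 7*l^4 - 33*l^3 - 343*l^2 - 724*l - 420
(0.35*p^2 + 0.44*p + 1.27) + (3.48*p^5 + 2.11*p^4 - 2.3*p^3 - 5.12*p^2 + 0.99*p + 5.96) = 3.48*p^5 + 2.11*p^4 - 2.3*p^3 - 4.77*p^2 + 1.43*p + 7.23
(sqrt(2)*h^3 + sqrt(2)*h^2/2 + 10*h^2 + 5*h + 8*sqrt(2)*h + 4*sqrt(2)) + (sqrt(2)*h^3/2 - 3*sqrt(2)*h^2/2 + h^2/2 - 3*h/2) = 3*sqrt(2)*h^3/2 - sqrt(2)*h^2 + 21*h^2/2 + 7*h/2 + 8*sqrt(2)*h + 4*sqrt(2)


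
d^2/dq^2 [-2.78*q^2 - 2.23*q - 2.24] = -5.56000000000000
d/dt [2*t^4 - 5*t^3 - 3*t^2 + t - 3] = 8*t^3 - 15*t^2 - 6*t + 1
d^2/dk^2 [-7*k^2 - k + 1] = -14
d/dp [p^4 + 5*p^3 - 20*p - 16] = 4*p^3 + 15*p^2 - 20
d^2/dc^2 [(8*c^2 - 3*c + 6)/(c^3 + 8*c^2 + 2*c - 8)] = 2*(8*c^6 - 9*c^5 - 84*c^4 + 518*c^3 + 2580*c^2 - 144*c + 872)/(c^9 + 24*c^8 + 198*c^7 + 584*c^6 + 12*c^5 - 1536*c^4 - 568*c^3 + 1440*c^2 + 384*c - 512)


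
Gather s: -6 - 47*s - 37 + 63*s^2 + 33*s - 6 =63*s^2 - 14*s - 49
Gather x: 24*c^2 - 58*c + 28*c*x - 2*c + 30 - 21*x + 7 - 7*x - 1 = 24*c^2 - 60*c + x*(28*c - 28) + 36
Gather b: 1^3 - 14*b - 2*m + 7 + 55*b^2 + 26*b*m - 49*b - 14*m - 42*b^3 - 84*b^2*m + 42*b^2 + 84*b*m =-42*b^3 + b^2*(97 - 84*m) + b*(110*m - 63) - 16*m + 8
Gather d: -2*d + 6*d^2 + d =6*d^2 - d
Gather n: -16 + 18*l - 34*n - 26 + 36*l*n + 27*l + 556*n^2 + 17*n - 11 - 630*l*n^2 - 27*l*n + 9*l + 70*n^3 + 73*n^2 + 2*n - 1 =54*l + 70*n^3 + n^2*(629 - 630*l) + n*(9*l - 15) - 54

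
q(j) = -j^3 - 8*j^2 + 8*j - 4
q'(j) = -3*j^2 - 16*j + 8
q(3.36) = -105.37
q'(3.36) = -79.63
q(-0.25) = -6.48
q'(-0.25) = 11.81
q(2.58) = -53.78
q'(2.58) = -53.25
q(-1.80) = -38.49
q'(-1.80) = 27.08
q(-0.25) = -6.48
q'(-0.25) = 11.81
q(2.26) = -38.32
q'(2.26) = -43.48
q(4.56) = -228.69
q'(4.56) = -127.34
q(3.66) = -130.91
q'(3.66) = -90.75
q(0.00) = -4.00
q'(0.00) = 8.00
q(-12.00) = 476.00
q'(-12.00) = -232.00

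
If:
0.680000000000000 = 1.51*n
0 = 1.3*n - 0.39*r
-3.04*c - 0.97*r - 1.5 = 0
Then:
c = -0.97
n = 0.45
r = 1.50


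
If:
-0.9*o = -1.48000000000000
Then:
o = 1.64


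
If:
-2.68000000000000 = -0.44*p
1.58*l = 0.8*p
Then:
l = 3.08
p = 6.09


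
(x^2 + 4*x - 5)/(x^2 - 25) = (x - 1)/(x - 5)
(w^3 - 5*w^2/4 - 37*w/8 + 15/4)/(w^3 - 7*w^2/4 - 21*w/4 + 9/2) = (w - 5/2)/(w - 3)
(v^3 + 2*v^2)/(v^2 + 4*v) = v*(v + 2)/(v + 4)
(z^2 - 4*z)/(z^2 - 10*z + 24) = z/(z - 6)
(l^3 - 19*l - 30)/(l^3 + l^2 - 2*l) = (l^2 - 2*l - 15)/(l*(l - 1))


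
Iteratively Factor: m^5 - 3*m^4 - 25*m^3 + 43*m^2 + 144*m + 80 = (m + 1)*(m^4 - 4*m^3 - 21*m^2 + 64*m + 80) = (m - 5)*(m + 1)*(m^3 + m^2 - 16*m - 16) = (m - 5)*(m - 4)*(m + 1)*(m^2 + 5*m + 4) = (m - 5)*(m - 4)*(m + 1)*(m + 4)*(m + 1)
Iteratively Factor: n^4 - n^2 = (n - 1)*(n^3 + n^2) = n*(n - 1)*(n^2 + n) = n^2*(n - 1)*(n + 1)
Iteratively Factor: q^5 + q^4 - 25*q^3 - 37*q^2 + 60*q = (q + 4)*(q^4 - 3*q^3 - 13*q^2 + 15*q) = (q - 5)*(q + 4)*(q^3 + 2*q^2 - 3*q) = q*(q - 5)*(q + 4)*(q^2 + 2*q - 3) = q*(q - 5)*(q + 3)*(q + 4)*(q - 1)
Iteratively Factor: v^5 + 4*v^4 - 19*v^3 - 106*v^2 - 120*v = (v + 2)*(v^4 + 2*v^3 - 23*v^2 - 60*v) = (v - 5)*(v + 2)*(v^3 + 7*v^2 + 12*v) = (v - 5)*(v + 2)*(v + 3)*(v^2 + 4*v) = v*(v - 5)*(v + 2)*(v + 3)*(v + 4)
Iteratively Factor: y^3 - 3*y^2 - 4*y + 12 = (y - 3)*(y^2 - 4) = (y - 3)*(y + 2)*(y - 2)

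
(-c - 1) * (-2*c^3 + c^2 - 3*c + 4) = 2*c^4 + c^3 + 2*c^2 - c - 4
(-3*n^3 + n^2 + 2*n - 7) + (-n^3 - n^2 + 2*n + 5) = -4*n^3 + 4*n - 2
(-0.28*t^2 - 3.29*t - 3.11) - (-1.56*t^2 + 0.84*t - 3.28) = 1.28*t^2 - 4.13*t + 0.17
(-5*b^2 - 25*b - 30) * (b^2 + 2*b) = -5*b^4 - 35*b^3 - 80*b^2 - 60*b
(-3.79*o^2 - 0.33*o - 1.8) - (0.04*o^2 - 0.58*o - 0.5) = -3.83*o^2 + 0.25*o - 1.3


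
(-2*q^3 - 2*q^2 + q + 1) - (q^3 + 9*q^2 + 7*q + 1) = -3*q^3 - 11*q^2 - 6*q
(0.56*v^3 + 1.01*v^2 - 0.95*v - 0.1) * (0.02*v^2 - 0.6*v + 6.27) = 0.0112*v^5 - 0.3158*v^4 + 2.8862*v^3 + 6.9007*v^2 - 5.8965*v - 0.627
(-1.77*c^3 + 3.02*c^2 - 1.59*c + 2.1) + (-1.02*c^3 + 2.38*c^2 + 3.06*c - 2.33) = -2.79*c^3 + 5.4*c^2 + 1.47*c - 0.23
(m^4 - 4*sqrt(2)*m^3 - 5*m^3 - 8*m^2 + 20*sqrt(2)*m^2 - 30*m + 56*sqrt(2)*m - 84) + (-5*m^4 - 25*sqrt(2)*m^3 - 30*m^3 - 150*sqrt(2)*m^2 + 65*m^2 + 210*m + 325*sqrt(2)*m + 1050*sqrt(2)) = -4*m^4 - 29*sqrt(2)*m^3 - 35*m^3 - 130*sqrt(2)*m^2 + 57*m^2 + 180*m + 381*sqrt(2)*m - 84 + 1050*sqrt(2)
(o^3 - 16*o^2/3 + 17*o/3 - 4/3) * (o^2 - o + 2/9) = o^5 - 19*o^4/3 + 101*o^3/9 - 221*o^2/27 + 70*o/27 - 8/27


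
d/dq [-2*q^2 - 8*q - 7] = -4*q - 8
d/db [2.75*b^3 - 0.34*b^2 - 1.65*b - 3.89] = 8.25*b^2 - 0.68*b - 1.65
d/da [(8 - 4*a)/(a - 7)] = 20/(a - 7)^2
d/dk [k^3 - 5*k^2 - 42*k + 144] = 3*k^2 - 10*k - 42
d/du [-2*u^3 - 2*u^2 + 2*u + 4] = -6*u^2 - 4*u + 2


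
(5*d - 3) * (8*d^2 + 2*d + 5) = 40*d^3 - 14*d^2 + 19*d - 15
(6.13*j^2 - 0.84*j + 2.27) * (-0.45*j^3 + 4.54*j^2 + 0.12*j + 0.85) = -2.7585*j^5 + 28.2082*j^4 - 4.0995*j^3 + 15.4155*j^2 - 0.4416*j + 1.9295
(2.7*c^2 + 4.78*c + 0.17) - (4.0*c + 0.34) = 2.7*c^2 + 0.78*c - 0.17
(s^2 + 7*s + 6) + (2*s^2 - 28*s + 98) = 3*s^2 - 21*s + 104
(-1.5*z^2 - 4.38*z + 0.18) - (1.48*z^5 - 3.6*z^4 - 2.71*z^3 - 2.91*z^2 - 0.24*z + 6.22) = -1.48*z^5 + 3.6*z^4 + 2.71*z^3 + 1.41*z^2 - 4.14*z - 6.04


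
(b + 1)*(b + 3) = b^2 + 4*b + 3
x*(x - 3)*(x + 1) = x^3 - 2*x^2 - 3*x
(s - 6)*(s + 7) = s^2 + s - 42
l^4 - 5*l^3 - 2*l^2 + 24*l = l*(l - 4)*(l - 3)*(l + 2)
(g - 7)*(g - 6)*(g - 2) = g^3 - 15*g^2 + 68*g - 84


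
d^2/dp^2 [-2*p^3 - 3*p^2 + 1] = -12*p - 6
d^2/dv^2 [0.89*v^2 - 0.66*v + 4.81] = 1.78000000000000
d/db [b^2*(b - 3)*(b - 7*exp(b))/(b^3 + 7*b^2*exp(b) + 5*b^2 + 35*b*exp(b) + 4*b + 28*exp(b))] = b*(-b*(b - 3)*(b - 7*exp(b))*(7*b^2*exp(b) + 3*b^2 + 49*b*exp(b) + 10*b + 63*exp(b) + 4) + (-b*(b - 3)*(7*exp(b) - 1) + b*(b - 7*exp(b)) + 2*(b - 3)*(b - 7*exp(b)))*(b^3 + 7*b^2*exp(b) + 5*b^2 + 35*b*exp(b) + 4*b + 28*exp(b)))/(b^3 + 7*b^2*exp(b) + 5*b^2 + 35*b*exp(b) + 4*b + 28*exp(b))^2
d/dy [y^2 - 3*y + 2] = 2*y - 3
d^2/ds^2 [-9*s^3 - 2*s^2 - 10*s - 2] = -54*s - 4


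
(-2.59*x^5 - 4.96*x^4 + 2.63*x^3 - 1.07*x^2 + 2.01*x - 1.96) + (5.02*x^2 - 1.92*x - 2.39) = -2.59*x^5 - 4.96*x^4 + 2.63*x^3 + 3.95*x^2 + 0.0899999999999999*x - 4.35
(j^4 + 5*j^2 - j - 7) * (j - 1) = j^5 - j^4 + 5*j^3 - 6*j^2 - 6*j + 7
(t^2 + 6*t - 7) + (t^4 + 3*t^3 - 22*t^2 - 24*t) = t^4 + 3*t^3 - 21*t^2 - 18*t - 7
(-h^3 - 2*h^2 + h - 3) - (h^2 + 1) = -h^3 - 3*h^2 + h - 4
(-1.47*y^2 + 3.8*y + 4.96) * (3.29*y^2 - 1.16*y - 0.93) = -4.8363*y^4 + 14.2072*y^3 + 13.2775*y^2 - 9.2876*y - 4.6128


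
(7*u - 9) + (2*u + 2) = 9*u - 7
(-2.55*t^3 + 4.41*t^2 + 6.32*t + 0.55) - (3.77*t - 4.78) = -2.55*t^3 + 4.41*t^2 + 2.55*t + 5.33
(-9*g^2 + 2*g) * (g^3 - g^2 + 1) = -9*g^5 + 11*g^4 - 2*g^3 - 9*g^2 + 2*g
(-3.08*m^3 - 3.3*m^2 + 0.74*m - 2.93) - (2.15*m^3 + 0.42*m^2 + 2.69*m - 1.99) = -5.23*m^3 - 3.72*m^2 - 1.95*m - 0.94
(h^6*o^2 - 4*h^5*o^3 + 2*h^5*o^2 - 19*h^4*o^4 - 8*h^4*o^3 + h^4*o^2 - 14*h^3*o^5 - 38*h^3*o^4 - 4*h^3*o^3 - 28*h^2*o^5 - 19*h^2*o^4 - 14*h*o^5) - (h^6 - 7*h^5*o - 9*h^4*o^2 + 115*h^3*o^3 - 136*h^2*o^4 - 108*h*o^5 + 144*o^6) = h^6*o^2 - h^6 - 4*h^5*o^3 + 2*h^5*o^2 + 7*h^5*o - 19*h^4*o^4 - 8*h^4*o^3 + 10*h^4*o^2 - 14*h^3*o^5 - 38*h^3*o^4 - 119*h^3*o^3 - 28*h^2*o^5 + 117*h^2*o^4 + 94*h*o^5 - 144*o^6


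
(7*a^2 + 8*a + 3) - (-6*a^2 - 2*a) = 13*a^2 + 10*a + 3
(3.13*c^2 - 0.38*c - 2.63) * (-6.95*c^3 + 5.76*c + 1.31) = -21.7535*c^5 + 2.641*c^4 + 36.3073*c^3 + 1.9115*c^2 - 15.6466*c - 3.4453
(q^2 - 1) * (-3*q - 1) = -3*q^3 - q^2 + 3*q + 1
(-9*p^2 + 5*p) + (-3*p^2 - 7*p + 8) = -12*p^2 - 2*p + 8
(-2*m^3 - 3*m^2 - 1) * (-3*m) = 6*m^4 + 9*m^3 + 3*m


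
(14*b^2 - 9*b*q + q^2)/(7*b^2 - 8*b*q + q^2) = (-2*b + q)/(-b + q)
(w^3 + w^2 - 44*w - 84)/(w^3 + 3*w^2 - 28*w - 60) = (w - 7)/(w - 5)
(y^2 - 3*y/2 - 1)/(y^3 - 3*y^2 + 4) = (y + 1/2)/(y^2 - y - 2)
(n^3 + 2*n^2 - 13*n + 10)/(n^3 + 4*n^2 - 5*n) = (n - 2)/n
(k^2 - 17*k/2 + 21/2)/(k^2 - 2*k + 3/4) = 2*(k - 7)/(2*k - 1)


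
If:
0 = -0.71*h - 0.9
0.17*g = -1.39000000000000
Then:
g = -8.18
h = -1.27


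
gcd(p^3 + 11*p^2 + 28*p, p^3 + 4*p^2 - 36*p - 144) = p + 4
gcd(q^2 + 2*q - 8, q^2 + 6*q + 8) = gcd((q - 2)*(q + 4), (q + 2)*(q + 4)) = q + 4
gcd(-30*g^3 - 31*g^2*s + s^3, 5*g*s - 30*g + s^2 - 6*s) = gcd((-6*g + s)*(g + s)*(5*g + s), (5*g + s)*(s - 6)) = 5*g + s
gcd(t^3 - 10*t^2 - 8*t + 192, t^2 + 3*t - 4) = t + 4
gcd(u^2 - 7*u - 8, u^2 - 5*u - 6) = u + 1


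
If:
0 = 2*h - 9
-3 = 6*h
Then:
No Solution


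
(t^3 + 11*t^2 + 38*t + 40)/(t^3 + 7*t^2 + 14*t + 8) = (t + 5)/(t + 1)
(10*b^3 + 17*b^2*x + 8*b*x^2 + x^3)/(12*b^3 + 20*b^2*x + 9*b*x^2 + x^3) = (5*b + x)/(6*b + x)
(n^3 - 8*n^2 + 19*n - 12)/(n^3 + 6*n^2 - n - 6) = (n^2 - 7*n + 12)/(n^2 + 7*n + 6)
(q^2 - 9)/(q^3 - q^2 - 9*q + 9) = 1/(q - 1)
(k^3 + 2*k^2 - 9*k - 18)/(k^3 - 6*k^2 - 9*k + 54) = (k + 2)/(k - 6)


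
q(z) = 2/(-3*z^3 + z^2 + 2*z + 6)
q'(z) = 2*(9*z^2 - 2*z - 2)/(-3*z^3 + z^2 + 2*z + 6)^2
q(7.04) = -0.00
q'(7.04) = 0.00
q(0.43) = 0.29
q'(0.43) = -0.05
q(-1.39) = 0.15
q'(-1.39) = 0.21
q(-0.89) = 0.28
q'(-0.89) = 0.27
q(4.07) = -0.01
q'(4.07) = 0.01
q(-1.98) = 0.07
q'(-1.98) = 0.09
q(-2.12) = 0.06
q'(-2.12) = 0.07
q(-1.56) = 0.12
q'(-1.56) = 0.17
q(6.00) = 0.00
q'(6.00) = 0.00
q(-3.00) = 0.02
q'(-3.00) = 0.02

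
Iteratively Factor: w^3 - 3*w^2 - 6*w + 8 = (w + 2)*(w^2 - 5*w + 4) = (w - 4)*(w + 2)*(w - 1)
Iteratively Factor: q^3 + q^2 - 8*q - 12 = (q + 2)*(q^2 - q - 6) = (q - 3)*(q + 2)*(q + 2)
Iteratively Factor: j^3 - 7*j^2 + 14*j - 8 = (j - 4)*(j^2 - 3*j + 2) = (j - 4)*(j - 2)*(j - 1)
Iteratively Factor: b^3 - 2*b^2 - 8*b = (b)*(b^2 - 2*b - 8) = b*(b + 2)*(b - 4)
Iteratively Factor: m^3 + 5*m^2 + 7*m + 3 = (m + 1)*(m^2 + 4*m + 3) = (m + 1)*(m + 3)*(m + 1)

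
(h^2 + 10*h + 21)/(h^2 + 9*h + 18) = (h + 7)/(h + 6)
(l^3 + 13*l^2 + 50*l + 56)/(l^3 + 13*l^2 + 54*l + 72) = (l^2 + 9*l + 14)/(l^2 + 9*l + 18)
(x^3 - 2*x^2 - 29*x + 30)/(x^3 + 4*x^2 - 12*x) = (x^3 - 2*x^2 - 29*x + 30)/(x*(x^2 + 4*x - 12))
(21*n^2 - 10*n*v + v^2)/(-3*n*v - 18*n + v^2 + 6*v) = (-7*n + v)/(v + 6)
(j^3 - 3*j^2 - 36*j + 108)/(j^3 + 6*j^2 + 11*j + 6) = (j^3 - 3*j^2 - 36*j + 108)/(j^3 + 6*j^2 + 11*j + 6)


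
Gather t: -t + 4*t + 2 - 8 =3*t - 6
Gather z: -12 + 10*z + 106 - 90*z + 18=112 - 80*z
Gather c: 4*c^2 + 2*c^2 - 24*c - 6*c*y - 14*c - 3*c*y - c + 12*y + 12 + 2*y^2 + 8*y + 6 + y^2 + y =6*c^2 + c*(-9*y - 39) + 3*y^2 + 21*y + 18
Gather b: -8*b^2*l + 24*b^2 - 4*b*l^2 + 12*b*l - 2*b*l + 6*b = b^2*(24 - 8*l) + b*(-4*l^2 + 10*l + 6)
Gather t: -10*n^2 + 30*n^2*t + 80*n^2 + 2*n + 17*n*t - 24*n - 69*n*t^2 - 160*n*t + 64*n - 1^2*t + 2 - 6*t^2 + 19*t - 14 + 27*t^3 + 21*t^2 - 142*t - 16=70*n^2 + 42*n + 27*t^3 + t^2*(15 - 69*n) + t*(30*n^2 - 143*n - 124) - 28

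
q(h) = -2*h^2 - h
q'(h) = -4*h - 1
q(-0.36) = 0.10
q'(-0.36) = 0.44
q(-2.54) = -10.36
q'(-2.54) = 9.16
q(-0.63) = -0.16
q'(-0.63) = 1.52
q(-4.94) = -43.87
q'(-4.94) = 18.76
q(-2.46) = -9.64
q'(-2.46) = 8.84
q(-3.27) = -18.12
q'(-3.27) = 12.08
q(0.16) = -0.21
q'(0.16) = -1.64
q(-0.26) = 0.12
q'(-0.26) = 0.04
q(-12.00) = -276.00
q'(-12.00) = 47.00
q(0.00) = 0.00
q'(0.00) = -1.00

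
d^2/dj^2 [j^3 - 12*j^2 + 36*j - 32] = 6*j - 24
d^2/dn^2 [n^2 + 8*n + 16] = 2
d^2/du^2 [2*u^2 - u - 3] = 4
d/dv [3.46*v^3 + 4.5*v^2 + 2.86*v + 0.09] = 10.38*v^2 + 9.0*v + 2.86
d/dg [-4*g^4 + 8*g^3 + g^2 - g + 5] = -16*g^3 + 24*g^2 + 2*g - 1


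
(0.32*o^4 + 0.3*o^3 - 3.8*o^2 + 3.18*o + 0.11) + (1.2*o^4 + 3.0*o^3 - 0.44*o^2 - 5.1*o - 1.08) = 1.52*o^4 + 3.3*o^3 - 4.24*o^2 - 1.92*o - 0.97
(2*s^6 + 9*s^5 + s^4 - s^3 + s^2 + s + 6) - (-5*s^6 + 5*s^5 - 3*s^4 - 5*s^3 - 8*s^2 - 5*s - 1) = 7*s^6 + 4*s^5 + 4*s^4 + 4*s^3 + 9*s^2 + 6*s + 7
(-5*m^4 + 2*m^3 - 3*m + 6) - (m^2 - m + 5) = -5*m^4 + 2*m^3 - m^2 - 2*m + 1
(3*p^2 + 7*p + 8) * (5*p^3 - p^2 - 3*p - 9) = 15*p^5 + 32*p^4 + 24*p^3 - 56*p^2 - 87*p - 72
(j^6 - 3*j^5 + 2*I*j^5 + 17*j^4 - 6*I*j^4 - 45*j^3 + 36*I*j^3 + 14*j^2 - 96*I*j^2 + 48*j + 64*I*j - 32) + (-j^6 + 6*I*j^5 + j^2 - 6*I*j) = -3*j^5 + 8*I*j^5 + 17*j^4 - 6*I*j^4 - 45*j^3 + 36*I*j^3 + 15*j^2 - 96*I*j^2 + 48*j + 58*I*j - 32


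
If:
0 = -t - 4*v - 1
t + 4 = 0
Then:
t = -4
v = 3/4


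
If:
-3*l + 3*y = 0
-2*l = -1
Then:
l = 1/2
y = 1/2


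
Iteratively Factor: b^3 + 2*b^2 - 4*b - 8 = (b + 2)*(b^2 - 4) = (b - 2)*(b + 2)*(b + 2)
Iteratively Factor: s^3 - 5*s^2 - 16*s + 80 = (s - 4)*(s^2 - s - 20) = (s - 4)*(s + 4)*(s - 5)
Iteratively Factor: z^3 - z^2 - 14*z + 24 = (z - 2)*(z^2 + z - 12) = (z - 3)*(z - 2)*(z + 4)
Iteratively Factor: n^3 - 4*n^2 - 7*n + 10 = (n - 1)*(n^2 - 3*n - 10) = (n - 1)*(n + 2)*(n - 5)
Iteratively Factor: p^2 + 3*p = (p + 3)*(p)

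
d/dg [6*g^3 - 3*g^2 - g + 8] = 18*g^2 - 6*g - 1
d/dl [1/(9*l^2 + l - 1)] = (-18*l - 1)/(9*l^2 + l - 1)^2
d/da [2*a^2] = 4*a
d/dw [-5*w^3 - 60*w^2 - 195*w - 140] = -15*w^2 - 120*w - 195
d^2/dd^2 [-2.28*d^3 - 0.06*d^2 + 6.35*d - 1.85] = -13.68*d - 0.12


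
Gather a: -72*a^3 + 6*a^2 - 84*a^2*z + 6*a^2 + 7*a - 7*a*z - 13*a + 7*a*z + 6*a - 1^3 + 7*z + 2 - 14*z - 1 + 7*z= -72*a^3 + a^2*(12 - 84*z)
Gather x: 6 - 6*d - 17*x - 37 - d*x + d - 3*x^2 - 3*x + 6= -5*d - 3*x^2 + x*(-d - 20) - 25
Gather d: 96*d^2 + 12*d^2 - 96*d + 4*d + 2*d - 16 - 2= 108*d^2 - 90*d - 18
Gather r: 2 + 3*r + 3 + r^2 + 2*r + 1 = r^2 + 5*r + 6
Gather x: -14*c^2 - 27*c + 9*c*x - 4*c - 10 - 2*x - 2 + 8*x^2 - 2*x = -14*c^2 - 31*c + 8*x^2 + x*(9*c - 4) - 12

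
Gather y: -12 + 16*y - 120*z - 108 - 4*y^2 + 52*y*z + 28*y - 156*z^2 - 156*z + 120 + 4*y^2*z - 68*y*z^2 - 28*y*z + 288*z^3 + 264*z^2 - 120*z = y^2*(4*z - 4) + y*(-68*z^2 + 24*z + 44) + 288*z^3 + 108*z^2 - 396*z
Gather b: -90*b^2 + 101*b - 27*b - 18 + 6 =-90*b^2 + 74*b - 12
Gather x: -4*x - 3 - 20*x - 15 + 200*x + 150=176*x + 132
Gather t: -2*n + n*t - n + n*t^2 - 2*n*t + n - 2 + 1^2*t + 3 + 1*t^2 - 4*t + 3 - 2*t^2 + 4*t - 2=-2*n + t^2*(n - 1) + t*(1 - n) + 2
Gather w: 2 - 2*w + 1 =3 - 2*w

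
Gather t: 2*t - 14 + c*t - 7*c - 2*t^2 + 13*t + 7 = -7*c - 2*t^2 + t*(c + 15) - 7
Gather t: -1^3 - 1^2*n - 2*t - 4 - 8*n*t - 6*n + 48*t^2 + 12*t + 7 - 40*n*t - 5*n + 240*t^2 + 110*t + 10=-12*n + 288*t^2 + t*(120 - 48*n) + 12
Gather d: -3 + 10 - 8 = -1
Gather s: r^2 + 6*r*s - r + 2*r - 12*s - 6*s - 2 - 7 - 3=r^2 + r + s*(6*r - 18) - 12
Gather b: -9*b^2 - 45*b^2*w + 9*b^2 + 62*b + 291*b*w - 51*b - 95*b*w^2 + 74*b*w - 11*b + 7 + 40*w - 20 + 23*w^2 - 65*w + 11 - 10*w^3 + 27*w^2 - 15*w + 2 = -45*b^2*w + b*(-95*w^2 + 365*w) - 10*w^3 + 50*w^2 - 40*w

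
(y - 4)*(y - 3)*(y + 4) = y^3 - 3*y^2 - 16*y + 48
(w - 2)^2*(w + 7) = w^3 + 3*w^2 - 24*w + 28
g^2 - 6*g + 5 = (g - 5)*(g - 1)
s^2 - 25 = (s - 5)*(s + 5)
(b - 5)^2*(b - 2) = b^3 - 12*b^2 + 45*b - 50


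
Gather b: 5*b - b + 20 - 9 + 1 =4*b + 12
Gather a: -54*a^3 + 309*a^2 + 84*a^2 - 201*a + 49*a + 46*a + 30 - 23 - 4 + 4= -54*a^3 + 393*a^2 - 106*a + 7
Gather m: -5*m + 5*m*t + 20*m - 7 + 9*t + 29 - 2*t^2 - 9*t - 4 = m*(5*t + 15) - 2*t^2 + 18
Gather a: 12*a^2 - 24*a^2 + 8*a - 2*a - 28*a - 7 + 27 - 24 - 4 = -12*a^2 - 22*a - 8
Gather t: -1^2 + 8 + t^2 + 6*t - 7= t^2 + 6*t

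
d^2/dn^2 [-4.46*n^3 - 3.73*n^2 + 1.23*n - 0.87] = -26.76*n - 7.46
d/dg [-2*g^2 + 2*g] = 2 - 4*g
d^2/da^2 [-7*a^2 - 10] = -14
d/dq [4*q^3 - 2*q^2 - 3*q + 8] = 12*q^2 - 4*q - 3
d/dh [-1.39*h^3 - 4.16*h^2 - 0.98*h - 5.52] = -4.17*h^2 - 8.32*h - 0.98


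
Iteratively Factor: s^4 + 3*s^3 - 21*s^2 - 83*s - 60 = (s + 4)*(s^3 - s^2 - 17*s - 15) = (s - 5)*(s + 4)*(s^2 + 4*s + 3) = (s - 5)*(s + 3)*(s + 4)*(s + 1)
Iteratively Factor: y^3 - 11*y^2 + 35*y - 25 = (y - 5)*(y^2 - 6*y + 5) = (y - 5)^2*(y - 1)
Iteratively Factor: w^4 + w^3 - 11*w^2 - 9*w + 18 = (w + 3)*(w^3 - 2*w^2 - 5*w + 6) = (w - 1)*(w + 3)*(w^2 - w - 6) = (w - 1)*(w + 2)*(w + 3)*(w - 3)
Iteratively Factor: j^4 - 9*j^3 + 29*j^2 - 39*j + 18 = (j - 3)*(j^3 - 6*j^2 + 11*j - 6) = (j - 3)^2*(j^2 - 3*j + 2) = (j - 3)^2*(j - 2)*(j - 1)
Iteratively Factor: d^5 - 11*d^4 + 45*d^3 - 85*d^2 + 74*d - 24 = (d - 3)*(d^4 - 8*d^3 + 21*d^2 - 22*d + 8) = (d - 3)*(d - 2)*(d^3 - 6*d^2 + 9*d - 4) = (d - 3)*(d - 2)*(d - 1)*(d^2 - 5*d + 4) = (d - 4)*(d - 3)*(d - 2)*(d - 1)*(d - 1)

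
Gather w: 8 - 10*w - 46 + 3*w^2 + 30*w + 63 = 3*w^2 + 20*w + 25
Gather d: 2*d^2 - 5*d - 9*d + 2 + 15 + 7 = 2*d^2 - 14*d + 24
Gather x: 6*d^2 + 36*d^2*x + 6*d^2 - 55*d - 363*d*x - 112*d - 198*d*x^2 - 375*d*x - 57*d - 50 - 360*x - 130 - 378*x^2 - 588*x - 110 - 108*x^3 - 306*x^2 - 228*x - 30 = 12*d^2 - 224*d - 108*x^3 + x^2*(-198*d - 684) + x*(36*d^2 - 738*d - 1176) - 320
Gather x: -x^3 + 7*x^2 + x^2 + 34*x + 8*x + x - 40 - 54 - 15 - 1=-x^3 + 8*x^2 + 43*x - 110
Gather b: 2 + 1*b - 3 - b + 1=0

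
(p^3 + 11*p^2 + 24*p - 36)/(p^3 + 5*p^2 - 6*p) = (p + 6)/p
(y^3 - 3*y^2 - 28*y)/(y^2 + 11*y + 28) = y*(y - 7)/(y + 7)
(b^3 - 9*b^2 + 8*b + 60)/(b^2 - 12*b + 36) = (b^2 - 3*b - 10)/(b - 6)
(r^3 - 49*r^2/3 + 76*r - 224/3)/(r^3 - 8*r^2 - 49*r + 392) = (r - 4/3)/(r + 7)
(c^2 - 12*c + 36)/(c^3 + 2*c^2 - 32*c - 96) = (c - 6)/(c^2 + 8*c + 16)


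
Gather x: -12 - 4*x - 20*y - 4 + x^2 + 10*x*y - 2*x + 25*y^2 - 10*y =x^2 + x*(10*y - 6) + 25*y^2 - 30*y - 16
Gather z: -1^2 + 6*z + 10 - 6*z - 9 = 0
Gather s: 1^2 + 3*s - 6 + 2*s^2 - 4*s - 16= 2*s^2 - s - 21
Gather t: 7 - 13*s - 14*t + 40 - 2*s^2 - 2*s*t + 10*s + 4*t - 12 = -2*s^2 - 3*s + t*(-2*s - 10) + 35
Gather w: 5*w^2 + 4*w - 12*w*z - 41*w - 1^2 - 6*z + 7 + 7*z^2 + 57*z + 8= 5*w^2 + w*(-12*z - 37) + 7*z^2 + 51*z + 14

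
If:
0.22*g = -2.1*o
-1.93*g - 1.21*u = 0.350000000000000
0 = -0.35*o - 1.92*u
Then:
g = -0.18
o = 0.02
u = -0.00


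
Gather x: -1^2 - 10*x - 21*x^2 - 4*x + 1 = -21*x^2 - 14*x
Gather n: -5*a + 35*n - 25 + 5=-5*a + 35*n - 20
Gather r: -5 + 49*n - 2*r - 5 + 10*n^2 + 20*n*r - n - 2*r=10*n^2 + 48*n + r*(20*n - 4) - 10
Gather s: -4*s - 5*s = -9*s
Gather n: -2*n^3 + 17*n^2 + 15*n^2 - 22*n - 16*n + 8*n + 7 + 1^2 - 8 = -2*n^3 + 32*n^2 - 30*n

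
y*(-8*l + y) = -8*l*y + y^2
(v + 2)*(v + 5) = v^2 + 7*v + 10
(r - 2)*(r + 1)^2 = r^3 - 3*r - 2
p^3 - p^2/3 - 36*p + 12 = (p - 6)*(p - 1/3)*(p + 6)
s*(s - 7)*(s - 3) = s^3 - 10*s^2 + 21*s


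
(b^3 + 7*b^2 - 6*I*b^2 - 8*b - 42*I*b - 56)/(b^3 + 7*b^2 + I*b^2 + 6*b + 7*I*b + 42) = (b - 4*I)/(b + 3*I)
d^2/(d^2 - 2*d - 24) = d^2/(d^2 - 2*d - 24)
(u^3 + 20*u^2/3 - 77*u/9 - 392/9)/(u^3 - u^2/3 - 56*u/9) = (u + 7)/u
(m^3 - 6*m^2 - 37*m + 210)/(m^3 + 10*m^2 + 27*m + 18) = (m^2 - 12*m + 35)/(m^2 + 4*m + 3)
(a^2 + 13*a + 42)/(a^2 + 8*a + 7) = (a + 6)/(a + 1)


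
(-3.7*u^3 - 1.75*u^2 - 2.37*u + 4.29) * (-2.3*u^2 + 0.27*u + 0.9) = 8.51*u^5 + 3.026*u^4 + 1.6485*u^3 - 12.0819*u^2 - 0.9747*u + 3.861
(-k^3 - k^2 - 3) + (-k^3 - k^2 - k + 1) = -2*k^3 - 2*k^2 - k - 2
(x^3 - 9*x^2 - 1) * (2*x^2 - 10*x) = 2*x^5 - 28*x^4 + 90*x^3 - 2*x^2 + 10*x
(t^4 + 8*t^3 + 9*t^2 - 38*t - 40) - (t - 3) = t^4 + 8*t^3 + 9*t^2 - 39*t - 37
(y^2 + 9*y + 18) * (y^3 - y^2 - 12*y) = y^5 + 8*y^4 - 3*y^3 - 126*y^2 - 216*y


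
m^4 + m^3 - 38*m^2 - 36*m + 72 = (m - 6)*(m - 1)*(m + 2)*(m + 6)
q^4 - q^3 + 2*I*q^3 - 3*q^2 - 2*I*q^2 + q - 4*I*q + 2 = (q - 2)*(q + 1)*(q + I)^2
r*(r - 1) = r^2 - r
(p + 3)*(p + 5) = p^2 + 8*p + 15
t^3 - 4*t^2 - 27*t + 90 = (t - 6)*(t - 3)*(t + 5)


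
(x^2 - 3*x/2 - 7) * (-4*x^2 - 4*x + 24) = -4*x^4 + 2*x^3 + 58*x^2 - 8*x - 168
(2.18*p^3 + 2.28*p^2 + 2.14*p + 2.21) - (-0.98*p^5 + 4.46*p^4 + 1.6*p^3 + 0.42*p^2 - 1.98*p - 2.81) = 0.98*p^5 - 4.46*p^4 + 0.58*p^3 + 1.86*p^2 + 4.12*p + 5.02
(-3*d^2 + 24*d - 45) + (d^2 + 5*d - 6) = -2*d^2 + 29*d - 51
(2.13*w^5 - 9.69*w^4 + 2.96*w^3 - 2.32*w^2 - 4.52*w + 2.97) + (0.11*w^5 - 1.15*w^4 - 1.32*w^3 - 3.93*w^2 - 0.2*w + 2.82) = 2.24*w^5 - 10.84*w^4 + 1.64*w^3 - 6.25*w^2 - 4.72*w + 5.79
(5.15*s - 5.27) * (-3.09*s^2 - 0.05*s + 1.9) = -15.9135*s^3 + 16.0268*s^2 + 10.0485*s - 10.013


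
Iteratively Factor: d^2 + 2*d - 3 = (d + 3)*(d - 1)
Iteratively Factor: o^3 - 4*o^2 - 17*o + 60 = (o - 5)*(o^2 + o - 12) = (o - 5)*(o + 4)*(o - 3)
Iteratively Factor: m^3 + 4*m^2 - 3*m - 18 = (m + 3)*(m^2 + m - 6) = (m - 2)*(m + 3)*(m + 3)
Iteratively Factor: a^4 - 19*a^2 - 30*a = (a + 3)*(a^3 - 3*a^2 - 10*a) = (a + 2)*(a + 3)*(a^2 - 5*a) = (a - 5)*(a + 2)*(a + 3)*(a)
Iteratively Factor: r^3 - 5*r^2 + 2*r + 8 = (r + 1)*(r^2 - 6*r + 8) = (r - 2)*(r + 1)*(r - 4)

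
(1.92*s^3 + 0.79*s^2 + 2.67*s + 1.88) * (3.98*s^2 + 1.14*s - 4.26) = 7.6416*s^5 + 5.333*s^4 + 3.348*s^3 + 7.1608*s^2 - 9.231*s - 8.0088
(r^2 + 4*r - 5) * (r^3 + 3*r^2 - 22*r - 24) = r^5 + 7*r^4 - 15*r^3 - 127*r^2 + 14*r + 120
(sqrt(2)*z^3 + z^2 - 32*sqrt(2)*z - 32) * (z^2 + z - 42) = sqrt(2)*z^5 + z^4 + sqrt(2)*z^4 - 74*sqrt(2)*z^3 + z^3 - 74*z^2 - 32*sqrt(2)*z^2 - 32*z + 1344*sqrt(2)*z + 1344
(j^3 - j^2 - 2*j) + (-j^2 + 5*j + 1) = j^3 - 2*j^2 + 3*j + 1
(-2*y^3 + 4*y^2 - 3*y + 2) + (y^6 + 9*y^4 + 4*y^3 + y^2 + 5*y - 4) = y^6 + 9*y^4 + 2*y^3 + 5*y^2 + 2*y - 2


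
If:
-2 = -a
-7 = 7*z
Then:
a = 2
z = -1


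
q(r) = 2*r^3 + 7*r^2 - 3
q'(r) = 6*r^2 + 14*r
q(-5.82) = -160.17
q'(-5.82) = 121.75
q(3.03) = 116.90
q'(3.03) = 97.51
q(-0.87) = 0.98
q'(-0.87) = -7.64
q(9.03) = 2040.41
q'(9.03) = 615.67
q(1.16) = 9.54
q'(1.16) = 24.31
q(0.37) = -1.94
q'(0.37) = 6.00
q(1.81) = 31.79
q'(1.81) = 45.00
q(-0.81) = 0.53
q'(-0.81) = -7.40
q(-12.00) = -2451.00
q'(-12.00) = 696.00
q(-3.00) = 6.00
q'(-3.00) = 12.00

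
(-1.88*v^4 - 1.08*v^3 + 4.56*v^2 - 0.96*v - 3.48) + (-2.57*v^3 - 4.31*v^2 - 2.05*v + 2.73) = -1.88*v^4 - 3.65*v^3 + 0.25*v^2 - 3.01*v - 0.75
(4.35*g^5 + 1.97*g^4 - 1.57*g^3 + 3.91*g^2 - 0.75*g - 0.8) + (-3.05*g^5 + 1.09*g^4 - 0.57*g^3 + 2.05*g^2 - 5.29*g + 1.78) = 1.3*g^5 + 3.06*g^4 - 2.14*g^3 + 5.96*g^2 - 6.04*g + 0.98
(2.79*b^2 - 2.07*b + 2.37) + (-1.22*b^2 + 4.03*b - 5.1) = 1.57*b^2 + 1.96*b - 2.73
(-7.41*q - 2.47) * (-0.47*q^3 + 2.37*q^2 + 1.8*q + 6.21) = 3.4827*q^4 - 16.4008*q^3 - 19.1919*q^2 - 50.4621*q - 15.3387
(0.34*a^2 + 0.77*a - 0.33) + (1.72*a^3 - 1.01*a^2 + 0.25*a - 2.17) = 1.72*a^3 - 0.67*a^2 + 1.02*a - 2.5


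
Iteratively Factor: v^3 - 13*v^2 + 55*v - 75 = (v - 5)*(v^2 - 8*v + 15) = (v - 5)^2*(v - 3)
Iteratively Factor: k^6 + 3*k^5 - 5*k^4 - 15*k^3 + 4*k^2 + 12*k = (k + 1)*(k^5 + 2*k^4 - 7*k^3 - 8*k^2 + 12*k) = (k - 1)*(k + 1)*(k^4 + 3*k^3 - 4*k^2 - 12*k) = (k - 1)*(k + 1)*(k + 3)*(k^3 - 4*k) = (k - 2)*(k - 1)*(k + 1)*(k + 3)*(k^2 + 2*k) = k*(k - 2)*(k - 1)*(k + 1)*(k + 3)*(k + 2)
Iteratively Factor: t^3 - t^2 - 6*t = (t + 2)*(t^2 - 3*t) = t*(t + 2)*(t - 3)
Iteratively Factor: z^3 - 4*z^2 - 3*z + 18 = (z - 3)*(z^2 - z - 6) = (z - 3)^2*(z + 2)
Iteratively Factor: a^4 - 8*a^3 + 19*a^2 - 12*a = (a - 4)*(a^3 - 4*a^2 + 3*a) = (a - 4)*(a - 3)*(a^2 - a) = a*(a - 4)*(a - 3)*(a - 1)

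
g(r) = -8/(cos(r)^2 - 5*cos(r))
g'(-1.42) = -70.03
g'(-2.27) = -2.92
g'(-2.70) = -0.82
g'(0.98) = 4.22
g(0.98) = 3.23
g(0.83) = 2.74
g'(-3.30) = 0.25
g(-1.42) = 10.98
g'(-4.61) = 152.29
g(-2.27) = -2.20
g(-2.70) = -1.50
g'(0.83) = 2.53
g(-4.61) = -15.34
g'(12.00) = -1.16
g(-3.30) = -1.35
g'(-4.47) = 26.90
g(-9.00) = -1.49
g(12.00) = 2.28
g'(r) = -8*(2*sin(r)*cos(r) - 5*sin(r))/(cos(r)^2 - 5*cos(r))^2 = 8*(5 - 2*cos(r))*sin(r)/((cos(r) - 5)^2*cos(r)^2)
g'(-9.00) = -0.78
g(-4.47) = -6.36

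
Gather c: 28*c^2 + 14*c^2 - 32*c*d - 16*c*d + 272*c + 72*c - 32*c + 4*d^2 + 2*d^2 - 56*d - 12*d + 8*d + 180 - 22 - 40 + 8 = 42*c^2 + c*(312 - 48*d) + 6*d^2 - 60*d + 126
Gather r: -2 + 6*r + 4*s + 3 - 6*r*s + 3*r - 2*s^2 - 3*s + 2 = r*(9 - 6*s) - 2*s^2 + s + 3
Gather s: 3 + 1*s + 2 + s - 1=2*s + 4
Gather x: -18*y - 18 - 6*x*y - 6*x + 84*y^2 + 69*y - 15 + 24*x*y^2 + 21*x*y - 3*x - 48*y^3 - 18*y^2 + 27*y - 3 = x*(24*y^2 + 15*y - 9) - 48*y^3 + 66*y^2 + 78*y - 36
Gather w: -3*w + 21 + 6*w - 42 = 3*w - 21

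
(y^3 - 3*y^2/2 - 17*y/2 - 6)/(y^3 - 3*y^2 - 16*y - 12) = (y^2 - 5*y/2 - 6)/(y^2 - 4*y - 12)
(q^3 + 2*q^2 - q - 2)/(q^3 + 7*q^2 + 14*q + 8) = (q - 1)/(q + 4)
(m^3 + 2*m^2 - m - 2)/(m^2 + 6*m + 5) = (m^2 + m - 2)/(m + 5)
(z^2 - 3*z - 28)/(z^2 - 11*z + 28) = (z + 4)/(z - 4)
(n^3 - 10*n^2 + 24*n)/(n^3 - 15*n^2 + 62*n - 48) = n*(n - 4)/(n^2 - 9*n + 8)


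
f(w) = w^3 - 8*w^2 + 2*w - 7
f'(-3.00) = 77.00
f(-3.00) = -112.00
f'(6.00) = 14.00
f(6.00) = -67.00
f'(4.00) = -14.00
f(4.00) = -63.00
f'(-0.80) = 16.72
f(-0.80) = -14.23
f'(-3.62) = 99.23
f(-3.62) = -166.51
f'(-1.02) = 21.44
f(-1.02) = -18.42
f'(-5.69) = 190.17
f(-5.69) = -461.61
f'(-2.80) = 70.32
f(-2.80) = -97.27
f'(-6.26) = 219.72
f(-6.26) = -578.34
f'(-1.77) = 39.72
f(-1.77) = -41.15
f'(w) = 3*w^2 - 16*w + 2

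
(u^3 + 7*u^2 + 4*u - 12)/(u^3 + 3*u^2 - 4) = (u + 6)/(u + 2)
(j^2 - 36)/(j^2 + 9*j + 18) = (j - 6)/(j + 3)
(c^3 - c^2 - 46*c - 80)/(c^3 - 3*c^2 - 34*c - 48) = (c + 5)/(c + 3)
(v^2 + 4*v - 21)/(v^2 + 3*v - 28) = (v - 3)/(v - 4)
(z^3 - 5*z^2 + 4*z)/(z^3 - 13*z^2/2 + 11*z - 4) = 2*z*(z - 1)/(2*z^2 - 5*z + 2)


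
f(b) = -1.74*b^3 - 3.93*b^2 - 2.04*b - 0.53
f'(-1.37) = -1.07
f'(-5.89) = -136.84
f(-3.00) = 17.20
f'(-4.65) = -78.36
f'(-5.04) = -95.02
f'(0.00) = -2.04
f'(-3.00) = -25.44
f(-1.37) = -0.64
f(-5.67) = 201.87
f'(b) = -5.22*b^2 - 7.86*b - 2.04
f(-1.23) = -0.73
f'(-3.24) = -31.37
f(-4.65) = 98.93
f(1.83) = -28.09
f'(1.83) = -33.91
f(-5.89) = 230.69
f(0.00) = -0.53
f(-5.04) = 132.69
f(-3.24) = 24.01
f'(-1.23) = -0.27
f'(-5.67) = -125.29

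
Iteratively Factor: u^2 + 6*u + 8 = (u + 4)*(u + 2)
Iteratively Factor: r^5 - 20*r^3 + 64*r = (r - 2)*(r^4 + 2*r^3 - 16*r^2 - 32*r) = (r - 2)*(r + 2)*(r^3 - 16*r) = r*(r - 2)*(r + 2)*(r^2 - 16) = r*(r - 4)*(r - 2)*(r + 2)*(r + 4)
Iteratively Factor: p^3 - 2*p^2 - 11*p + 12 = (p - 1)*(p^2 - p - 12) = (p - 4)*(p - 1)*(p + 3)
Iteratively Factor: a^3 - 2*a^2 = (a - 2)*(a^2) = a*(a - 2)*(a)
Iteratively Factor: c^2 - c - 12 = (c + 3)*(c - 4)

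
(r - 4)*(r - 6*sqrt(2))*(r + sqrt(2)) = r^3 - 5*sqrt(2)*r^2 - 4*r^2 - 12*r + 20*sqrt(2)*r + 48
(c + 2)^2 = c^2 + 4*c + 4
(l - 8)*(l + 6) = l^2 - 2*l - 48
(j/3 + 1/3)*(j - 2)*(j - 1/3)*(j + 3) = j^4/3 + 5*j^3/9 - 17*j^2/9 - 13*j/9 + 2/3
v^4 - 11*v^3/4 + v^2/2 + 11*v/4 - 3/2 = (v - 2)*(v - 1)*(v - 3/4)*(v + 1)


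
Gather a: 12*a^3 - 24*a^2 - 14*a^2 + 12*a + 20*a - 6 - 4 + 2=12*a^3 - 38*a^2 + 32*a - 8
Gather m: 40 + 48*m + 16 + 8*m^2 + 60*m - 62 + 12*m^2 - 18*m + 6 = 20*m^2 + 90*m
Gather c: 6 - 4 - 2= 0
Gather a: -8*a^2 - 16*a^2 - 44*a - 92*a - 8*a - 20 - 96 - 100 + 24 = -24*a^2 - 144*a - 192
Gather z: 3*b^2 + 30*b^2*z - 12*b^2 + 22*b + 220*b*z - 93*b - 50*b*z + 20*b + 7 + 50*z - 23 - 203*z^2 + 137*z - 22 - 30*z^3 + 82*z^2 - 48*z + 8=-9*b^2 - 51*b - 30*z^3 - 121*z^2 + z*(30*b^2 + 170*b + 139) - 30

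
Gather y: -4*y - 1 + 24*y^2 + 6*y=24*y^2 + 2*y - 1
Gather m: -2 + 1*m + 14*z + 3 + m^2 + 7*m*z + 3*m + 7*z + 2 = m^2 + m*(7*z + 4) + 21*z + 3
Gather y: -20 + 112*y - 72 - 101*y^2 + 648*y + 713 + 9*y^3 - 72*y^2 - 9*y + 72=9*y^3 - 173*y^2 + 751*y + 693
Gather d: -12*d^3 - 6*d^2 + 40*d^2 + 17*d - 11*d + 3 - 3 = -12*d^3 + 34*d^2 + 6*d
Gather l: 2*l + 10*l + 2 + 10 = 12*l + 12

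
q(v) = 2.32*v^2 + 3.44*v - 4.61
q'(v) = 4.64*v + 3.44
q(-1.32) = -5.11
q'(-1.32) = -2.68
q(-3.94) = 17.85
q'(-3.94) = -14.84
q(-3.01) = 6.06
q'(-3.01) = -10.53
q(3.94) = 44.96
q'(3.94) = 21.72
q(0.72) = -0.93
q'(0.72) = 6.78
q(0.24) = -3.65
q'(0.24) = 4.55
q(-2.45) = 0.89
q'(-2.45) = -7.93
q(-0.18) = -5.15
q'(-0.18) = 2.60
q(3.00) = 26.59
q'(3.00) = 17.36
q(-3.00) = 5.95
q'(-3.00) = -10.48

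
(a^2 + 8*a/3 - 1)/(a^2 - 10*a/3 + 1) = (a + 3)/(a - 3)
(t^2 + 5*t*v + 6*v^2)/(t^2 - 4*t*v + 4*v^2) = (t^2 + 5*t*v + 6*v^2)/(t^2 - 4*t*v + 4*v^2)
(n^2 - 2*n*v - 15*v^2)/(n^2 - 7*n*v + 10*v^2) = (-n - 3*v)/(-n + 2*v)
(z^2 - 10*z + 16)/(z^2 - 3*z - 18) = (-z^2 + 10*z - 16)/(-z^2 + 3*z + 18)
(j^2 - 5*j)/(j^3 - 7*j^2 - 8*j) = (5 - j)/(-j^2 + 7*j + 8)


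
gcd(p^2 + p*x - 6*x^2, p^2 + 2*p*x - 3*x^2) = p + 3*x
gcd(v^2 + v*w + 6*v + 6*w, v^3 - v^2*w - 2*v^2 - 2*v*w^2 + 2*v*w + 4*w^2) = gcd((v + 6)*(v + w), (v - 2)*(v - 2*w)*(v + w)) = v + w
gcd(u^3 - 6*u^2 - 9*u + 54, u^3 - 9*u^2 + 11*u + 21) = u - 3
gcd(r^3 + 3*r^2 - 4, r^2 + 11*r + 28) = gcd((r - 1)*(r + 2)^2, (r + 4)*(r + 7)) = 1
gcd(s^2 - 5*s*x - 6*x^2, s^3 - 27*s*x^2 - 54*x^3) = -s + 6*x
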